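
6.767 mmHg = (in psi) 0.1309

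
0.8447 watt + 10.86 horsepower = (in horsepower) 10.86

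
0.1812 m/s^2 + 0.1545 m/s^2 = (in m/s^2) 0.3357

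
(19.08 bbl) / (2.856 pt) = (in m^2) 3011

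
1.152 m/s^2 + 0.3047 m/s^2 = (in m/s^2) 1.457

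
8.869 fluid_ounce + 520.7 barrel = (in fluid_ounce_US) 2.799e+06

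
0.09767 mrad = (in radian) 9.767e-05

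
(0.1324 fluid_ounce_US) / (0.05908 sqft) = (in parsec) 2.312e-20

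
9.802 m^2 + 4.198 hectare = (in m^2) 4.199e+04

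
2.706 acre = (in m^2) 1.095e+04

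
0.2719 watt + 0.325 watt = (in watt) 0.5969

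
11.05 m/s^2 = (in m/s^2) 11.05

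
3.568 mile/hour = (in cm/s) 159.5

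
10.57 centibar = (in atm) 0.1043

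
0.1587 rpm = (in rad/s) 0.01662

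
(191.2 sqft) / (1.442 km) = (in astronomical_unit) 8.234e-14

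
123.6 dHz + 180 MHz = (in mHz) 1.8e+11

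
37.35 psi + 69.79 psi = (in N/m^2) 7.387e+05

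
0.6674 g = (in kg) 0.0006674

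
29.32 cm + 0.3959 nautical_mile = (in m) 733.5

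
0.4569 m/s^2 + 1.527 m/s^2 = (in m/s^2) 1.984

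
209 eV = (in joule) 3.349e-17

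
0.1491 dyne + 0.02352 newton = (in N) 0.02352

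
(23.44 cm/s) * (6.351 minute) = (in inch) 3517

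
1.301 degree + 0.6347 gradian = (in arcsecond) 6740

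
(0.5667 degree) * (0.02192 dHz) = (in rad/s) 2.168e-05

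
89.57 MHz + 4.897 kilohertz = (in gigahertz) 0.08957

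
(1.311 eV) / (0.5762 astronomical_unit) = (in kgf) 2.485e-31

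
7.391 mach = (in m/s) 2517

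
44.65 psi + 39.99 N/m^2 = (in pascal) 3.079e+05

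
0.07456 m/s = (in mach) 0.000219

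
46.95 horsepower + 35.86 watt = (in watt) 3.505e+04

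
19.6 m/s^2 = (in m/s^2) 19.6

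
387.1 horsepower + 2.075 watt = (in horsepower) 387.1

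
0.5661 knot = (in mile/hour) 0.6515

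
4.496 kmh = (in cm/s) 124.9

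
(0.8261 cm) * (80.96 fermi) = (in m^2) 6.688e-16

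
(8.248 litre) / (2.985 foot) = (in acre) 2.24e-06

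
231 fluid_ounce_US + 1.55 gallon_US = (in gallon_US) 3.355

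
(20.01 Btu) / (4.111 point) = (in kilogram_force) 1.484e+06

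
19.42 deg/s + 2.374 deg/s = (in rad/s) 0.3804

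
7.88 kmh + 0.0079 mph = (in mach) 0.006439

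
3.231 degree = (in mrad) 56.39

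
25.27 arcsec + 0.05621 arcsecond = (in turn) 1.954e-05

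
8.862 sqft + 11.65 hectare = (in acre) 28.79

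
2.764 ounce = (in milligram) 7.836e+04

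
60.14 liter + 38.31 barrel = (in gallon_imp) 1353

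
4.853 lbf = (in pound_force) 4.853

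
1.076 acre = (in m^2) 4354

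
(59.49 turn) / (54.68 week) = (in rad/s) 1.13e-05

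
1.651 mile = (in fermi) 2.657e+18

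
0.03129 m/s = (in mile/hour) 0.06999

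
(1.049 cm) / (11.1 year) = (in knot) 5.825e-11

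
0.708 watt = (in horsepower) 0.0009494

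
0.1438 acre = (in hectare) 0.05819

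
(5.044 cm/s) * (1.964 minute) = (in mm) 5944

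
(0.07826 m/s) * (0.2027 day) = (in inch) 5.396e+04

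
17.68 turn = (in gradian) 7072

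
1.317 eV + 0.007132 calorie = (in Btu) 2.828e-05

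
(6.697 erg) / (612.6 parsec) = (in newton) 3.543e-26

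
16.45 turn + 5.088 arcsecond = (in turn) 16.45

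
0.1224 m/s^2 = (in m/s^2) 0.1224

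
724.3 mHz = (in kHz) 0.0007243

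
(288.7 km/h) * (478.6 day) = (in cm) 3.316e+11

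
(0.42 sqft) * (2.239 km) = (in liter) 8.736e+04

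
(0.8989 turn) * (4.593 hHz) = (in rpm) 2.477e+04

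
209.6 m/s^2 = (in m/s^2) 209.6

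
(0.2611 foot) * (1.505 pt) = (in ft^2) 0.0004548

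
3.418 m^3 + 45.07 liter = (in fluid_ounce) 1.171e+05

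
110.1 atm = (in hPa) 1.116e+05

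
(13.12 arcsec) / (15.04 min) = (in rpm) 6.731e-07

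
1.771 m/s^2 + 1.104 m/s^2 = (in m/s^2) 2.875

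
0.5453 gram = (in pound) 0.001202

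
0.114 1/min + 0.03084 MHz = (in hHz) 308.4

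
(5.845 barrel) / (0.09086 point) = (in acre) 7.164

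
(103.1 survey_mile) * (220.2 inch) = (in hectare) 92.8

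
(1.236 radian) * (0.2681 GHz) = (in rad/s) 3.314e+08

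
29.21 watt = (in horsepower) 0.03917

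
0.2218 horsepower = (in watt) 165.4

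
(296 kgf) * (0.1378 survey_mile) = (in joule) 6.437e+05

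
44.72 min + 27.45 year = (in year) 27.45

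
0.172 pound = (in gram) 78.02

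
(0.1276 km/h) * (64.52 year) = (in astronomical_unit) 0.0004821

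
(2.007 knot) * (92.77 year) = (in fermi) 3.021e+24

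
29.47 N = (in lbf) 6.625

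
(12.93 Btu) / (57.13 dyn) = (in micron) 2.388e+13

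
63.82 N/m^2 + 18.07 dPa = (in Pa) 65.63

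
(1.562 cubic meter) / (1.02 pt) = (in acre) 1.073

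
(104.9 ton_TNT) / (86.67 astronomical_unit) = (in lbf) 0.00761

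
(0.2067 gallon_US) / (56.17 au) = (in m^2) 9.312e-17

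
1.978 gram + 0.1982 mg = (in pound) 0.004361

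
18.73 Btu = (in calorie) 4723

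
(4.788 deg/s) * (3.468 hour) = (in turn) 166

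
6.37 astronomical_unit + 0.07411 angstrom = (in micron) 9.529e+17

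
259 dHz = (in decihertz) 259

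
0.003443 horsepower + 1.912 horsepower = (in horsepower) 1.915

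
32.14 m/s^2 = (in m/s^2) 32.14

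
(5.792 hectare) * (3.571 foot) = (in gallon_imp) 1.387e+07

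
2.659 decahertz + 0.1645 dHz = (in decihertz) 266.1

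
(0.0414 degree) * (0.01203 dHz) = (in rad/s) 8.692e-07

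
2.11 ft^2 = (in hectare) 1.96e-05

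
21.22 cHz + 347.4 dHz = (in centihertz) 3495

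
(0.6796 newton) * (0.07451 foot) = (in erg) 1.543e+05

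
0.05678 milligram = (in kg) 5.678e-08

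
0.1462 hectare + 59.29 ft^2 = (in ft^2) 1.58e+04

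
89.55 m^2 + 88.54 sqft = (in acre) 0.02416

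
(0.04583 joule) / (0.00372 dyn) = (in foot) 4.042e+06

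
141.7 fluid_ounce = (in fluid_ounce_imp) 147.5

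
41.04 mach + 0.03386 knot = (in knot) 2.716e+04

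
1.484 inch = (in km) 3.769e-05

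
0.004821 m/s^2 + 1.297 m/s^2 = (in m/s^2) 1.302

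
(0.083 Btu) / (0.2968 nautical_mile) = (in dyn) 1.593e+04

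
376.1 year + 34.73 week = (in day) 1.375e+05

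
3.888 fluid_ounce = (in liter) 0.115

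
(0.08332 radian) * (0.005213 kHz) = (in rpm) 4.148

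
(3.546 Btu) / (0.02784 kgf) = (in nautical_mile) 7.399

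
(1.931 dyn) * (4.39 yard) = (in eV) 4.838e+14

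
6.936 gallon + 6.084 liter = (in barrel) 0.2034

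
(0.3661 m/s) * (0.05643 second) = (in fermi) 2.066e+13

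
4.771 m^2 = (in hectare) 0.0004771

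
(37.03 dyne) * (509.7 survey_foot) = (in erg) 5.753e+05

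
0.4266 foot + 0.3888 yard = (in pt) 1376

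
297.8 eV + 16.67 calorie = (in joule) 69.75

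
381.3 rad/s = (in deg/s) 2.185e+04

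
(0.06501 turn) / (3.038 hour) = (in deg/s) 0.00214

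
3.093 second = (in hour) 0.0008592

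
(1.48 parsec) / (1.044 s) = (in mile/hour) 9.785e+16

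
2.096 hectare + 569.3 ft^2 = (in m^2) 2.101e+04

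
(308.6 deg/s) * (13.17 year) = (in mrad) 2.237e+12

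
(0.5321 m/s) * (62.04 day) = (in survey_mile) 1772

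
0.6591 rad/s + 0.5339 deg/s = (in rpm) 6.383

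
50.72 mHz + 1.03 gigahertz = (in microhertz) 1.03e+15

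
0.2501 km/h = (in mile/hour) 0.1554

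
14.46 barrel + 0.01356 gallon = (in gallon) 607.3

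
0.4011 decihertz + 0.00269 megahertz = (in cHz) 2.69e+05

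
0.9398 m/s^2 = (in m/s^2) 0.9398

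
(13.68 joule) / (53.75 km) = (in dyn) 25.45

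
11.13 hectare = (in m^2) 1.113e+05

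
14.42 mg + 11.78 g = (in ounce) 0.416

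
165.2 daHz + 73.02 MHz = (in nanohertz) 7.302e+16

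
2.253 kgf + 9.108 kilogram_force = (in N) 111.4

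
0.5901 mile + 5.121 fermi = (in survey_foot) 3116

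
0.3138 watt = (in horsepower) 0.0004208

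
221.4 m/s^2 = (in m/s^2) 221.4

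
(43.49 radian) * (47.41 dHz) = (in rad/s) 206.2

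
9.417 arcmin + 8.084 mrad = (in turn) 0.001723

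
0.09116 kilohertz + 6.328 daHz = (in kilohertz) 0.1544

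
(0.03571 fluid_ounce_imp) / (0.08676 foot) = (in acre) 9.481e-09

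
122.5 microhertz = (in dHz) 0.001225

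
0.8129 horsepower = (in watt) 606.2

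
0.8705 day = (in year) 0.002385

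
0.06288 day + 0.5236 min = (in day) 0.06324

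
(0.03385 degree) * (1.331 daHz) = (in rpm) 0.07509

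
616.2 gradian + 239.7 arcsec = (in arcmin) 3.328e+04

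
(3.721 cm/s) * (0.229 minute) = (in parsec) 1.657e-17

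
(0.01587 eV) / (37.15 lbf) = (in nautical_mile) 8.308e-27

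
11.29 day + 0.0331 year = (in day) 23.37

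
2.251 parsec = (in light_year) 7.342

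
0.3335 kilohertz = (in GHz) 3.335e-07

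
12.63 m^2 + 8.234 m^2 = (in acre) 0.005156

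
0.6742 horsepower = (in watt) 502.8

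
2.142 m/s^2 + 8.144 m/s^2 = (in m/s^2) 10.29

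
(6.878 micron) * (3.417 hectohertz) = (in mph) 0.005257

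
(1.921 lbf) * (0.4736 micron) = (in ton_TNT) 9.672e-16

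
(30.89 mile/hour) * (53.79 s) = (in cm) 7.428e+04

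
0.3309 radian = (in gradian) 21.07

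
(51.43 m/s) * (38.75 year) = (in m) 6.285e+10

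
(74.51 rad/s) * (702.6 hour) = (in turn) 2.999e+07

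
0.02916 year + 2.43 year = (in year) 2.459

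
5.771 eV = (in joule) 9.246e-19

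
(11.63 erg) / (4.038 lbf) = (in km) 6.475e-11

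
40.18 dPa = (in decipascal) 40.18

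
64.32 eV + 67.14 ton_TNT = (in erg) 2.809e+18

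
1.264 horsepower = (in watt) 942.6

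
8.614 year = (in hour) 7.546e+04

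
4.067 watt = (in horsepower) 0.005454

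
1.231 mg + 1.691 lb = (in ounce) 27.06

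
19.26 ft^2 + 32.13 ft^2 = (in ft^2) 51.39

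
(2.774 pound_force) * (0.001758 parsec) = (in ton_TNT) 1.6e+05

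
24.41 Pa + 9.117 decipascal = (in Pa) 25.32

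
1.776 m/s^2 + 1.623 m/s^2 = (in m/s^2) 3.399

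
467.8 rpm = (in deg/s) 2807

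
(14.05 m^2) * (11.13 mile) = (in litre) 2.517e+08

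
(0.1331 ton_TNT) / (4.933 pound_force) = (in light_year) 2.683e-09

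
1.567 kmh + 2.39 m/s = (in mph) 6.32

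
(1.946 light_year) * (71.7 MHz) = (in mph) 2.953e+24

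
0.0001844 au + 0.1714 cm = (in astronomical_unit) 0.0001844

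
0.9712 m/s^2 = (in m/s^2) 0.9712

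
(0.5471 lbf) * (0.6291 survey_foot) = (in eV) 2.913e+18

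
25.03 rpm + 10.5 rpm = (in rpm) 35.53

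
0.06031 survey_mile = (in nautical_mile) 0.05241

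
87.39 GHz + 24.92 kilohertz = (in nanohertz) 8.739e+19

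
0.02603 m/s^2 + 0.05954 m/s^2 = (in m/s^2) 0.08557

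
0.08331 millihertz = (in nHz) 8.331e+04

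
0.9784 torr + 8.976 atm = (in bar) 9.096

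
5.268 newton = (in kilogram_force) 0.5372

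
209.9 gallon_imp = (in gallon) 252.1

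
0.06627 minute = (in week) 6.574e-06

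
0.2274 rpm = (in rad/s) 0.02381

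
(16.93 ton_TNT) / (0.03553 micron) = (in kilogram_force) 2.033e+17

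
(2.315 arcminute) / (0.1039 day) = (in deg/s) 4.298e-06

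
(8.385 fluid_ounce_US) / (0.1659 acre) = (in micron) 0.3694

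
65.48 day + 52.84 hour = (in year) 0.1854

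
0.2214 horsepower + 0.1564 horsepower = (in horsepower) 0.3778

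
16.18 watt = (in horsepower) 0.0217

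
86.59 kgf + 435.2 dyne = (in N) 849.2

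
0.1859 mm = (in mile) 1.155e-07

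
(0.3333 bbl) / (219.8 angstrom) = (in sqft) 2.595e+07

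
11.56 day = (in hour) 277.4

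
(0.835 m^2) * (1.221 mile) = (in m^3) 1641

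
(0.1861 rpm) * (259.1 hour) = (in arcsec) 3.749e+09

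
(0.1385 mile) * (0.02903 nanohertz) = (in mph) 1.447e-08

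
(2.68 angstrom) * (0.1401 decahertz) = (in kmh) 1.352e-09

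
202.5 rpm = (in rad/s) 21.21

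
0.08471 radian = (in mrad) 84.71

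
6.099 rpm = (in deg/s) 36.59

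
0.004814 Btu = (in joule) 5.079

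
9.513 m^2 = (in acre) 0.002351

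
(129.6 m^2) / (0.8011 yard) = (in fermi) 1.769e+17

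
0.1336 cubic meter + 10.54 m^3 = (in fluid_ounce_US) 3.609e+05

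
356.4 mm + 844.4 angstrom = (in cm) 35.64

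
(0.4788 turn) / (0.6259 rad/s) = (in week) 7.947e-06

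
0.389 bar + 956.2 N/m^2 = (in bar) 0.3986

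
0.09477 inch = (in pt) 6.823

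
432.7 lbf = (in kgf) 196.3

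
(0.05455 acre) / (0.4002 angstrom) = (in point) 1.564e+16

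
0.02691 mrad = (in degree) 0.001542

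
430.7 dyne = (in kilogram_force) 0.0004392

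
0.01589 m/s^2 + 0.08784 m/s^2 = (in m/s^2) 0.1037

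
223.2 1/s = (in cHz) 2.232e+04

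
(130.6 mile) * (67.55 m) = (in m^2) 1.42e+07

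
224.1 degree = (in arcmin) 1.345e+04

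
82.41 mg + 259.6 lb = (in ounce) 4154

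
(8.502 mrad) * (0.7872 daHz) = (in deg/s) 3.835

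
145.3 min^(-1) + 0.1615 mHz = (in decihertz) 24.22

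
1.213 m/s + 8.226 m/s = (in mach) 0.02772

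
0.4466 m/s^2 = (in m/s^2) 0.4466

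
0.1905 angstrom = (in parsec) 6.174e-28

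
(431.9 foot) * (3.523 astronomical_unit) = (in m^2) 6.938e+13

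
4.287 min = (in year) 8.156e-06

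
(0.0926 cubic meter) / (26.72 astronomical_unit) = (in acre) 5.724e-18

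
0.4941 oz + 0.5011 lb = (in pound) 0.532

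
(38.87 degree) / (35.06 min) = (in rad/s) 0.0003225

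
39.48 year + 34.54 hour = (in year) 39.48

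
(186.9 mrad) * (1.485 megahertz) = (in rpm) 2.65e+06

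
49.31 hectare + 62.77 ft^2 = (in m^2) 4.931e+05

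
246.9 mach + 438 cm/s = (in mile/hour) 1.881e+05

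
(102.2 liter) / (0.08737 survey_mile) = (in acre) 1.796e-07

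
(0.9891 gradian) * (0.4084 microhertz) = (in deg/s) 3.636e-07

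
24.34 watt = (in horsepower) 0.03264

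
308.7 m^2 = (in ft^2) 3323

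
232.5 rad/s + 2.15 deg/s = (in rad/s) 232.5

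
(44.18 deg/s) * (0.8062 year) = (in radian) 1.96e+07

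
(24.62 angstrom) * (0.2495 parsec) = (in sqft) 2.04e+08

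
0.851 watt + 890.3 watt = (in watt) 891.2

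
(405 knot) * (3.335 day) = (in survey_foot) 1.97e+08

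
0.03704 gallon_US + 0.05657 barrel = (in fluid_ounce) 308.9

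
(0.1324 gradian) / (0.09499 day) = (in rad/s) 2.534e-07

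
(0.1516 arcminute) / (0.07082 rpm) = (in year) 1.886e-10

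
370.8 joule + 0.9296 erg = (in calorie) 88.62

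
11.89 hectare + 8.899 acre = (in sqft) 1.667e+06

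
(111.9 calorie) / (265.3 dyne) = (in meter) 1.765e+05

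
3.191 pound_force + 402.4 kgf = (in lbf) 890.3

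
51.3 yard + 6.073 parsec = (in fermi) 1.874e+32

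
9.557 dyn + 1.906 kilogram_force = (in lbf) 4.202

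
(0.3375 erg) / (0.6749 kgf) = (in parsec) 1.653e-25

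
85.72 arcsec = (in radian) 0.0004156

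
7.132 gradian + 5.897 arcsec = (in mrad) 112.1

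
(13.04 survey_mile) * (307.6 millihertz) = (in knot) 1.255e+04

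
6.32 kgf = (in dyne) 6.198e+06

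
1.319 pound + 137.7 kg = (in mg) 1.383e+08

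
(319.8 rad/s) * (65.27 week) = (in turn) 2.009e+09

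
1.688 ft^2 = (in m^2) 0.1568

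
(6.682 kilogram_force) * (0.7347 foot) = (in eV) 9.159e+19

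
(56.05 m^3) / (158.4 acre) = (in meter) 8.744e-05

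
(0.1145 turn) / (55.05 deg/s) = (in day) 8.666e-06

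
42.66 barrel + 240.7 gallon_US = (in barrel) 48.39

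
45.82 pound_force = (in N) 203.8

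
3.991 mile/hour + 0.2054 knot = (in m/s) 1.89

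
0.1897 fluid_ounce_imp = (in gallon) 0.001424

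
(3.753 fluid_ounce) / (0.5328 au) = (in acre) 3.441e-19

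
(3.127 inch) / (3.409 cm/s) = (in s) 2.33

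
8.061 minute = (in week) 0.0007997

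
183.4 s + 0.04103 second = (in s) 183.4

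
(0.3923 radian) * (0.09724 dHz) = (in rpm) 0.03643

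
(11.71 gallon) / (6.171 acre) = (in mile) 1.103e-09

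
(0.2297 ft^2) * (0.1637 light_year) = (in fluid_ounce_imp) 1.163e+18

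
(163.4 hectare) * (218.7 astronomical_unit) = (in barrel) 3.363e+20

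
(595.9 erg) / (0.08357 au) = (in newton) 4.766e-15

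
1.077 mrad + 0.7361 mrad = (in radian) 0.001813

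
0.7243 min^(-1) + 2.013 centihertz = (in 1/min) 1.932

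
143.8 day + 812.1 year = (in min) 4.27e+08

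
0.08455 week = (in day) 0.5918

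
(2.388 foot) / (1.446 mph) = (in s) 1.126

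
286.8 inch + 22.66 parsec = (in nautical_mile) 3.775e+14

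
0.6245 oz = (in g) 17.7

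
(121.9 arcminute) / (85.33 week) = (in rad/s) 6.871e-10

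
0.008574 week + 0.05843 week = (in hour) 11.26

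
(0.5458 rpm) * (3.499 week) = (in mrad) 1.21e+08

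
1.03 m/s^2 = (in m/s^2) 1.03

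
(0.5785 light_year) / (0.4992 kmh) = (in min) 6.578e+14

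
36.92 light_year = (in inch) 1.375e+19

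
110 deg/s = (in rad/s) 1.92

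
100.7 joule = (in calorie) 24.07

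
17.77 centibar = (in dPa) 1.777e+05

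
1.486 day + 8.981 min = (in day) 1.492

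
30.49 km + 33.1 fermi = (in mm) 3.049e+07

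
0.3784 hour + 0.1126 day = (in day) 0.1284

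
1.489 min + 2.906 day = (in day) 2.907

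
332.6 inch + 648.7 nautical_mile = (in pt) 3.406e+09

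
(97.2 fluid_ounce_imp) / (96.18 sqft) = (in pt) 0.8761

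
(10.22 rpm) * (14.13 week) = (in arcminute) 3.144e+10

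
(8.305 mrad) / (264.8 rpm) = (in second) 0.0002995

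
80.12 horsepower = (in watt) 5.975e+04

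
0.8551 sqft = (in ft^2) 0.8551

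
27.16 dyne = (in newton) 0.0002716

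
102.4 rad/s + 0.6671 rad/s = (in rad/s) 103.1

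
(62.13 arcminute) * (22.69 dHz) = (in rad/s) 0.04101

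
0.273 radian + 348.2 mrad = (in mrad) 621.2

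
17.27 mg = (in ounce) 0.0006092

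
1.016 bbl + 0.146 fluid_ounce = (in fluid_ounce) 5462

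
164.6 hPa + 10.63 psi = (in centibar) 89.75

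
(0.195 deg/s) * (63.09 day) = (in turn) 2953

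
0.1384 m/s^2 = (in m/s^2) 0.1384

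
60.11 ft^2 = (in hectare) 0.0005584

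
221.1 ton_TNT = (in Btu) 8.768e+08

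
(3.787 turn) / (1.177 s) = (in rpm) 193.1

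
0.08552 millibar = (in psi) 0.00124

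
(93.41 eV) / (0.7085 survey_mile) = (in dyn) 1.313e-15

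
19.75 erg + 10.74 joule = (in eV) 6.703e+19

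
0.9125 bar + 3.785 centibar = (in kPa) 95.03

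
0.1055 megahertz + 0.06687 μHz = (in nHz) 1.055e+14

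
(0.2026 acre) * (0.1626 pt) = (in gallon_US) 12.42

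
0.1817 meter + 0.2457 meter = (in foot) 1.402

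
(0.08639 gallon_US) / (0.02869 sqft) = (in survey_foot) 0.4025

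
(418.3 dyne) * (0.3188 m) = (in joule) 0.001334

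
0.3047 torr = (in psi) 0.005892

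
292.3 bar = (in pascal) 2.923e+07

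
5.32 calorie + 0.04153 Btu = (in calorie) 15.79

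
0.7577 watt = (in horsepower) 0.001016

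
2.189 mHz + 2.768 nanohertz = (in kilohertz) 2.189e-06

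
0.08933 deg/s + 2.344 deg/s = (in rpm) 0.4056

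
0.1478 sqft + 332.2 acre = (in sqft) 1.447e+07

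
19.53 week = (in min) 1.969e+05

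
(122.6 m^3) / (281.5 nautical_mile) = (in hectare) 2.352e-08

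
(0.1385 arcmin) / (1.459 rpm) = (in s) 0.0002637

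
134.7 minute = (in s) 8082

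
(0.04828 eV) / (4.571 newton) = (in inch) 6.662e-20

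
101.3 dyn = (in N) 0.001013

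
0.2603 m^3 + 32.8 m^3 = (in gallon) 8734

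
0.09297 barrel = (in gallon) 3.905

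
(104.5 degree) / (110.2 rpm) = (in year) 5.012e-09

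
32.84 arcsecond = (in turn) 2.534e-05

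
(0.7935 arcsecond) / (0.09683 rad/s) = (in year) 1.26e-12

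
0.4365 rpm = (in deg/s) 2.619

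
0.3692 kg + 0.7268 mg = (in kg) 0.3692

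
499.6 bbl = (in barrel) 499.6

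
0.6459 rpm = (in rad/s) 0.06764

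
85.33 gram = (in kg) 0.08533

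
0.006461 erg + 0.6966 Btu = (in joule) 735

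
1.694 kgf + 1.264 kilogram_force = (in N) 29.01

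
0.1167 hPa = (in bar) 0.0001167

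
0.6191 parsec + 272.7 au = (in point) 5.427e+19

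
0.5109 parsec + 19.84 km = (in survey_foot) 5.172e+16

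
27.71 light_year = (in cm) 2.622e+19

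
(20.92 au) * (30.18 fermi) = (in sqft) 1.017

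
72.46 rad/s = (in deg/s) 4152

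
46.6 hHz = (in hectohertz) 46.6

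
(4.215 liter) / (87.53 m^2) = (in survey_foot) 0.000158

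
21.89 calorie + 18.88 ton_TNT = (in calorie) 1.888e+10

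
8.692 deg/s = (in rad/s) 0.1517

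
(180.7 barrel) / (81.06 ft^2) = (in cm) 381.5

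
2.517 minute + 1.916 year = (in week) 99.91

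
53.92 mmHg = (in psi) 1.043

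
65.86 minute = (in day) 0.04574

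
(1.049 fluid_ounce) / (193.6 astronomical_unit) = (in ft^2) 1.153e-17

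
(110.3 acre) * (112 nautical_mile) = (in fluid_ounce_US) 3.131e+15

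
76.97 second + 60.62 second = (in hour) 0.03822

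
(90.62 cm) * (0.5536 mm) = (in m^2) 0.0005017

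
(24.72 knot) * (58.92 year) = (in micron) 2.363e+16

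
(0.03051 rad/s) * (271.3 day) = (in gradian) 4.553e+07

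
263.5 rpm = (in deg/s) 1581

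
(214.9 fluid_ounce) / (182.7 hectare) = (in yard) 3.804e-09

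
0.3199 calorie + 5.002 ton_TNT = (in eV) 1.306e+29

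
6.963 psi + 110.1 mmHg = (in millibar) 626.9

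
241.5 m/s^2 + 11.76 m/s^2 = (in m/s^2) 253.3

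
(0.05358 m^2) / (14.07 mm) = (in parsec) 1.234e-16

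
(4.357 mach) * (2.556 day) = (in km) 3.276e+05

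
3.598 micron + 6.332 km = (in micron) 6.332e+09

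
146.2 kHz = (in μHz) 1.462e+11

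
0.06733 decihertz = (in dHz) 0.06733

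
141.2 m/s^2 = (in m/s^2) 141.2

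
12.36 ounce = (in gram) 350.4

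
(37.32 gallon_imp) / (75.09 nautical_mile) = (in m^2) 1.22e-06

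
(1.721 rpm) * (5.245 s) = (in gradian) 60.18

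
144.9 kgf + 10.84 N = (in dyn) 1.432e+08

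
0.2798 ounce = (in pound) 0.01749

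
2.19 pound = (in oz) 35.04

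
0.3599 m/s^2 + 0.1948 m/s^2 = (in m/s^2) 0.5547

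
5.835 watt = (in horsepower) 0.007825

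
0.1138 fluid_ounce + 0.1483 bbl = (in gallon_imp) 5.187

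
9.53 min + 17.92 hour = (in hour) 18.08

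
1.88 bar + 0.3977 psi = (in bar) 1.907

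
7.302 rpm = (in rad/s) 0.7647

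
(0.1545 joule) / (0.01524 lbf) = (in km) 0.002279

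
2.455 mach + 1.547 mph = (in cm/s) 8.366e+04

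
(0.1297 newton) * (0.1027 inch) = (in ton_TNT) 8.086e-14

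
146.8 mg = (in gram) 0.1468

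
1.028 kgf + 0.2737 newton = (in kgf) 1.056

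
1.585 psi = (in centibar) 10.93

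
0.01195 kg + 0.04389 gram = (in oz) 0.4231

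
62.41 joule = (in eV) 3.895e+20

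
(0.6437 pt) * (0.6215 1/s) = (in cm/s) 0.01411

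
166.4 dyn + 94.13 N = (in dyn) 9.413e+06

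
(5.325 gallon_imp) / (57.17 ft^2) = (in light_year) 4.818e-19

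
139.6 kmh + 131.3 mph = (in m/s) 97.47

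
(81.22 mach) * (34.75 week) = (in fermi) 5.812e+26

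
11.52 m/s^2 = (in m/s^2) 11.52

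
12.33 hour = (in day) 0.5138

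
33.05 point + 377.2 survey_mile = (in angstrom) 6.07e+15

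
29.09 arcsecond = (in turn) 2.245e-05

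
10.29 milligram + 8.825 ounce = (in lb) 0.5516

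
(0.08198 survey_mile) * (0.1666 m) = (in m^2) 21.98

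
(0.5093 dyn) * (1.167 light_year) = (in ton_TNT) 13.44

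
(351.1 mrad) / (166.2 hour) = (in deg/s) 3.362e-05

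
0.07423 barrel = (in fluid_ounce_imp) 415.4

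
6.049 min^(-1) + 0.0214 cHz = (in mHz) 101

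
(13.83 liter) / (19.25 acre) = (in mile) 1.103e-10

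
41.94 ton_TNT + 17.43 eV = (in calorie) 4.194e+10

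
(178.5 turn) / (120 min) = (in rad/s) 0.1558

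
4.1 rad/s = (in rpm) 39.15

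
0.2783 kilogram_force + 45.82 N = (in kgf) 4.951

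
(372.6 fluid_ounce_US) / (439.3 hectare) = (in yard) 2.743e-09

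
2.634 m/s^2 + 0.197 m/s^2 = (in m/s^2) 2.831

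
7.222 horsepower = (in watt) 5385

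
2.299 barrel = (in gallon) 96.56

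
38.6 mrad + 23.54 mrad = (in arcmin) 213.6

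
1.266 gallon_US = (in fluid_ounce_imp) 168.7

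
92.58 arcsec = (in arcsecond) 92.58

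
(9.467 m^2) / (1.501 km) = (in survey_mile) 3.919e-06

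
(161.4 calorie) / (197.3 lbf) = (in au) 5.143e-12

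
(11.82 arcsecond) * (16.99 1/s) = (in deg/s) 0.05578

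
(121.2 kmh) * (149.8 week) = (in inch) 1.201e+11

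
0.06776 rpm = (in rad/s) 0.007096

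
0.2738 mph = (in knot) 0.2379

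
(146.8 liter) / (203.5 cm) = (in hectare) 7.214e-06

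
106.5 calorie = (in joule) 445.6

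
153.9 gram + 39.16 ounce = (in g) 1264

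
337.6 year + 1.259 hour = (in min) 1.774e+08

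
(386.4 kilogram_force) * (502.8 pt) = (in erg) 6.721e+09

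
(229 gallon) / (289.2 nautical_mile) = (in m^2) 1.618e-06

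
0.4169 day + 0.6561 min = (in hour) 10.02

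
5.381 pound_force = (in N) 23.94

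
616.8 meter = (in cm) 6.168e+04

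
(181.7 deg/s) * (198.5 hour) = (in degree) 1.298e+08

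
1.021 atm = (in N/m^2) 1.035e+05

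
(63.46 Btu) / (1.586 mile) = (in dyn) 2.623e+06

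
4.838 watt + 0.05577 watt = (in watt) 4.894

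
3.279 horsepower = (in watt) 2445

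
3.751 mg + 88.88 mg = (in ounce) 0.003267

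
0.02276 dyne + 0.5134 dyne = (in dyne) 0.5362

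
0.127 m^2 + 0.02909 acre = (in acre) 0.02912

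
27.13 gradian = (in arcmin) 1465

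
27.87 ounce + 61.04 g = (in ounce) 30.02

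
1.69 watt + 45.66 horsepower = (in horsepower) 45.66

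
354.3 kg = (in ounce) 1.25e+04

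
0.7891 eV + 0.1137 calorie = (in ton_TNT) 1.137e-10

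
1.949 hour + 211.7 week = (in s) 1.28e+08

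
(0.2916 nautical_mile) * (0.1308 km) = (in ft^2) 7.603e+05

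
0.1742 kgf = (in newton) 1.708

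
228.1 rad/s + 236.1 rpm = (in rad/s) 252.8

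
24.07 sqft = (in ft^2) 24.07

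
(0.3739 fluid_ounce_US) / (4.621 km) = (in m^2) 2.393e-09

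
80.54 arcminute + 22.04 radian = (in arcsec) 4.551e+06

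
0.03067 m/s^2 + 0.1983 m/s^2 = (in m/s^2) 0.229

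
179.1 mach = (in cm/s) 6.098e+06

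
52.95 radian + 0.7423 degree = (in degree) 3035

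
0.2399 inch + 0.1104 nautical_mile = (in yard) 223.6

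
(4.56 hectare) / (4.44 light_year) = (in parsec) 3.518e-29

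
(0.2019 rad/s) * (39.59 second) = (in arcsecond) 1.649e+06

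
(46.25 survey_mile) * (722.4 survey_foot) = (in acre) 4050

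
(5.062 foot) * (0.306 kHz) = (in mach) 1.387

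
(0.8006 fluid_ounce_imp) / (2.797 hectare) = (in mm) 8.133e-07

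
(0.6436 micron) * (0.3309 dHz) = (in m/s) 2.13e-08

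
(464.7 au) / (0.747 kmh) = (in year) 1.062e+07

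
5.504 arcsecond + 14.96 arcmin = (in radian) 0.004378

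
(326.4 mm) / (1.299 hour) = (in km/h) 0.0002513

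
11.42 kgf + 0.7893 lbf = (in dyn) 1.155e+07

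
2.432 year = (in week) 126.8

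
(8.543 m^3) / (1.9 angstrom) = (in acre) 1.111e+07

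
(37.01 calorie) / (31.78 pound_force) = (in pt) 3105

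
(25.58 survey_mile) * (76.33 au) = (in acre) 1.162e+14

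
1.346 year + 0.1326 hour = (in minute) 7.075e+05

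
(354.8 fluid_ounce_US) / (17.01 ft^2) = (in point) 18.82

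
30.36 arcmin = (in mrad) 8.831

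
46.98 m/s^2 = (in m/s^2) 46.98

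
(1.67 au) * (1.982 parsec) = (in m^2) 1.528e+28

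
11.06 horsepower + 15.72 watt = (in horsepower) 11.08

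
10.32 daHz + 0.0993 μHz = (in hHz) 1.032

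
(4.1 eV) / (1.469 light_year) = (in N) 4.727e-35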